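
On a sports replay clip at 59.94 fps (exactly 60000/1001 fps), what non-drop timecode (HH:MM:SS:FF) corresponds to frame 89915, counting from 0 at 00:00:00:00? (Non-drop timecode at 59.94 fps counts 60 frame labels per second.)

00:24:58:35

89915 ÷ 60 = 1498 full seconds, remainder 35 frames.
1498 s = 0 h 24 min 58 s.
Timecode: 00:24:58:35.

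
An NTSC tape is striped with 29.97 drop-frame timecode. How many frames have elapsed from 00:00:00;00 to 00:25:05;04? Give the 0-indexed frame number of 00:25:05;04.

As if non-drop at 30 labels/s: (0 × 3600 + 25 × 60 + 5) × 30 + 4 = 45154.
Minute boundaries passed: 25; those not divisible by 10: 25 − 2 = 23; dropped labels = 2 × 23 = 46.
Actual frame index = 45154 − 46 = 45108.

45108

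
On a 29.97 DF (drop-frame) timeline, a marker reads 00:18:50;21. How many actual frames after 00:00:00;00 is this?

As if non-drop at 30 labels/s: (0 × 3600 + 18 × 60 + 50) × 30 + 21 = 33921.
Minute boundaries passed: 18; those not divisible by 10: 18 − 1 = 17; dropped labels = 2 × 17 = 34.
Actual frame index = 33921 − 34 = 33887.

33887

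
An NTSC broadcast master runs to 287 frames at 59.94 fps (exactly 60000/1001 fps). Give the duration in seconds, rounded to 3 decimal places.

4.788 seconds

Running time = 287 × 1001/60000 = 287287/60000 s ≈ 4.788 s.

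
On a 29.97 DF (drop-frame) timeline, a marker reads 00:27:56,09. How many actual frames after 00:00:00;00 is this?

As if non-drop at 30 labels/s: (0 × 3600 + 27 × 60 + 56) × 30 + 9 = 50289.
Minute boundaries passed: 27; those not divisible by 10: 27 − 2 = 25; dropped labels = 2 × 25 = 50.
Actual frame index = 50289 − 50 = 50239.

50239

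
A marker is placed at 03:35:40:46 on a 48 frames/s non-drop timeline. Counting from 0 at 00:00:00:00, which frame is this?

Total seconds to the label: (3 × 3600 + 35 × 60 + 40) = 12940.
Frame index = 12940 × 48 + 46 = 621166.

621166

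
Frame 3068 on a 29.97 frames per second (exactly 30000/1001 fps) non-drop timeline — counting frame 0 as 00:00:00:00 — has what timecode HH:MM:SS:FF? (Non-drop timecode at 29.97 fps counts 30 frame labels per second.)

3068 ÷ 30 = 102 full seconds, remainder 8 frames.
102 s = 0 h 1 min 42 s.
Timecode: 00:01:42:08.

00:01:42:08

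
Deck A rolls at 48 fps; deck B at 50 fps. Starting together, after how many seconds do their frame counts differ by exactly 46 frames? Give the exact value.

The gap grows by |50 − 48| = 2 frames per second.
Time for a 46-frame gap: 46 ÷ (2) = 23 s.

23 seconds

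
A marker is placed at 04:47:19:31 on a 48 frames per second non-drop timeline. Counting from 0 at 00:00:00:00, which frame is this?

827503

Total seconds to the label: (4 × 3600 + 47 × 60 + 19) = 17239.
Frame index = 17239 × 48 + 31 = 827503.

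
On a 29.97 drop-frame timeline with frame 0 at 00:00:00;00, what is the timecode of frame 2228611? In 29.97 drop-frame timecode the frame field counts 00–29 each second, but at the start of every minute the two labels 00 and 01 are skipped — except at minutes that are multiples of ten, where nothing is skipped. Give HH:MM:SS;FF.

20:39:21;13

Each 10-minute DF block holds 10 × 60 × 30 − 9 × 2 = 17982 frames. 2228611 ÷ 17982 → 123 full blocks, remainder 16825.
Within the partial block the first minute is 1800 frames and each further minute 1798, so 9 further minute boundaries passed. Total skipped labels = 18 × 123 + 2 × 9 = 2232.
Non-drop label index = 2228611 + 2232 = 2230843; at 30 labels/s that is 20:39:21:13, i.e. DF 20:39:21;13.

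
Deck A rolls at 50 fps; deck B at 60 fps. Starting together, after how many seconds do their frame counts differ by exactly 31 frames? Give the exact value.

3.1 seconds

The gap grows by |60 − 50| = 10 frames per second.
Time for a 31-frame gap: 31 ÷ (10) = 3.1 s.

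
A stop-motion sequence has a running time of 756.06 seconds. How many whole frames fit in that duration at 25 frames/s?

18901 frames

Frames = 756.06 × 25 = 37803/2 ≈ 18901.5000.
Complete frames: 18901.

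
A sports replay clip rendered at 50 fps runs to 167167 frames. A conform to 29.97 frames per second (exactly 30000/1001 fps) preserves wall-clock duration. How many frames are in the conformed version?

100200 frames

Target frames = source frames × (target rate / source rate) = 167167 × (30000/1001)/(50) = 167167 × 600/1001 = 100200.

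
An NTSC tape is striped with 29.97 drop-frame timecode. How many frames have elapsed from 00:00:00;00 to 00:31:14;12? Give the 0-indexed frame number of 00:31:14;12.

56176

As if non-drop at 30 labels/s: (0 × 3600 + 31 × 60 + 14) × 30 + 12 = 56232.
Minute boundaries passed: 31; those not divisible by 10: 31 − 3 = 28; dropped labels = 2 × 28 = 56.
Actual frame index = 56232 − 56 = 56176.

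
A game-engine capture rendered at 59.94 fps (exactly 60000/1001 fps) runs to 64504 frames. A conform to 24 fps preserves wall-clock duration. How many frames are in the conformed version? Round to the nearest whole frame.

Frames at target rate = 64504 × (24) / (60000/1001) = 16142126/625 ≈ 25827.402.
Nearest whole frame: 25827.

25827 frames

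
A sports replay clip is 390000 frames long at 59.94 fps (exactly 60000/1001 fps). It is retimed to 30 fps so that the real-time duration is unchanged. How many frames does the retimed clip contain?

Target frames = source frames × (target rate / source rate) = 390000 × (30)/(60000/1001) = 390000 × 1001/2000 = 195195.

195195 frames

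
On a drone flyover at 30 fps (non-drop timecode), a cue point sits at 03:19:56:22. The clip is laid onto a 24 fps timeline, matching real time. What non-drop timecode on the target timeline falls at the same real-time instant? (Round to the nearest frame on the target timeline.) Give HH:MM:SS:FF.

Source frame index: (3×3600 + 19×60 + 56) × 30 + 22 = 359902.
Real time: 359902 / (30) = 179951/15 s.
Target frame: (179951/15) × (24) = 1439608/5 ≈ 287921.600 → 287922.
At 24 labels/s: frame 287922 → 03:19:56:18.

03:19:56:18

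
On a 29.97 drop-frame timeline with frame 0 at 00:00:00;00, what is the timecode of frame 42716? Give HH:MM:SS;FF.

00:23:45;08

Each 10-minute DF block holds 10 × 60 × 30 − 9 × 2 = 17982 frames. 42716 ÷ 17982 → 2 full blocks, remainder 6752.
Within the partial block the first minute is 1800 frames and each further minute 1798, so 3 further minute boundaries passed. Total skipped labels = 18 × 2 + 2 × 3 = 42.
Non-drop label index = 42716 + 42 = 42758; at 30 labels/s that is 00:23:45:08, i.e. DF 00:23:45;08.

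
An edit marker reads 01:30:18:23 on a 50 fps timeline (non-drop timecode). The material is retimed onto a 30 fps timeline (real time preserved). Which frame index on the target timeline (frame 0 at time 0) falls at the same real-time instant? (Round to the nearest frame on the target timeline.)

frame 162554

Source frame index: (1×3600 + 30×60 + 18) × 50 + 23 = 270923.
Real time: 270923 / (50) = 270923/50 s.
Target frame: (270923/50) × (30) = 812769/5 ≈ 162553.800 → 162554.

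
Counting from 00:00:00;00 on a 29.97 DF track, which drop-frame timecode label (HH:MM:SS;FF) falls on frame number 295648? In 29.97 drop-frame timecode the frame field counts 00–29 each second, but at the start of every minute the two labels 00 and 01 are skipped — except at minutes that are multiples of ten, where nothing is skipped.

Each 10-minute DF block holds 10 × 60 × 30 − 9 × 2 = 17982 frames. 295648 ÷ 17982 → 16 full blocks, remainder 7936.
Within the partial block the first minute is 1800 frames and each further minute 1798, so 4 further minute boundaries passed. Total skipped labels = 18 × 16 + 2 × 4 = 296.
Non-drop label index = 295648 + 296 = 295944; at 30 labels/s that is 02:44:24:24, i.e. DF 02:44:24;24.

02:44:24;24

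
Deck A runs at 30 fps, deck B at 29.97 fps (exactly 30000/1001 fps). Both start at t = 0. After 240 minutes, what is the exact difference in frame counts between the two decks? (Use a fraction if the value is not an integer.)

432000/1001 frames

240 min = 14400 s.
A emits 30 × 14400 = 432000 frames; B emits 30000/1001 × 14400 = 432000000/1001.
Difference = 432000/1001 frames (≈ 431.5684); B is behind A.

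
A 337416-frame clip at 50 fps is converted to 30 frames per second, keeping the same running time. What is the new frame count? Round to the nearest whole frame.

Frames at target rate = 337416 × (30) / (50) = 1012248/5 ≈ 202449.600.
Nearest whole frame: 202450.

202450 frames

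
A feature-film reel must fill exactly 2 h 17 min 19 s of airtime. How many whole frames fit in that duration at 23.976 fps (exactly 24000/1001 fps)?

2 h 17 min 19 s = 8239 s.
Frames = 8239 × 24000/1001 = 2568000/13 ≈ 197538.4615.
Complete frames: 197538.

197538 frames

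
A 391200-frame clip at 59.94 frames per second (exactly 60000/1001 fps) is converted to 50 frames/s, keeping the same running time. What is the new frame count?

326326 frames

Target frames = source frames × (target rate / source rate) = 391200 × (50)/(60000/1001) = 391200 × 1001/1200 = 326326.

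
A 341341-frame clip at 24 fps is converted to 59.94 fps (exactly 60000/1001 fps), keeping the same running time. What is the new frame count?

852500 frames

Target frames = source frames × (target rate / source rate) = 341341 × (60000/1001)/(24) = 341341 × 2500/1001 = 852500.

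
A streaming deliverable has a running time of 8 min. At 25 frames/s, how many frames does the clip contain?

8 min = 480 s.
Frames = 480 × 25 = 12000.

12000 frames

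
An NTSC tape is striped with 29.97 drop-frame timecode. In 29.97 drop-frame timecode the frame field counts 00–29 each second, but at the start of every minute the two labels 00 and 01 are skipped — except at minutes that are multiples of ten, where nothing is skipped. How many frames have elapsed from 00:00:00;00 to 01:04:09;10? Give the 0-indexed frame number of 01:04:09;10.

115364

Complete 10-minute blocks: 6, each 17982 frames → 107892.
Remaining 4 whole minutes in the current block: 1800 + 3 × 1798 = 7194 frames.
Within the current minute: 9 × 30 + 10 − 2 = 278 (labels ;00/;01 skipped at this minute). Total = 107892 + 7194 + 278 = 115364.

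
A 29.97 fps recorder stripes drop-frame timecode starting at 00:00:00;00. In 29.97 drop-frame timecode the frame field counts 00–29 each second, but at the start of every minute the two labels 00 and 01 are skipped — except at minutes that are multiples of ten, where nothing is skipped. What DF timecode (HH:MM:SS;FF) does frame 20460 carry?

Each 10-minute DF block holds 10 × 60 × 30 − 9 × 2 = 17982 frames. 20460 ÷ 17982 → 1 full block, remainder 2478.
Within the partial block the first minute is 1800 frames and each further minute 1798, so 1 further minute boundary passed. Total skipped labels = 18 × 1 + 2 × 1 = 20.
Non-drop label index = 20460 + 20 = 20480; at 30 labels/s that is 00:11:22:20, i.e. DF 00:11:22;20.

00:11:22;20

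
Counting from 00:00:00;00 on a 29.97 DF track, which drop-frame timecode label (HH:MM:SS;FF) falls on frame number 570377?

Ten DF minutes hold 17982 frames, so frame 570377 lies in block 31 (frames 557442–575423) with 12935 frames into that block.
The block's first minute is 1800 frames and the rest 1798 each; 12935 frames reaches minute 7, so 31 × 18 + 7 × 2 = 572 labels have been skipped so far.
Adding those back, label number 570377 + 572 = 570949 at 30 labels/s is 19031 s + 19 f = 5 h 17 min 11 s frame 19, i.e. 05:17:11;19.

05:17:11;19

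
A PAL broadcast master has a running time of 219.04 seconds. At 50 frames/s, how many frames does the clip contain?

Frames = 219.04 × 50 = 10952.

10952 frames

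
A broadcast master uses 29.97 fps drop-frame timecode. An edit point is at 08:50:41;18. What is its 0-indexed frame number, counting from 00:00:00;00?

Complete 10-minute blocks: 53, each 17982 frames → 953046.
Remaining 0 whole minutes in the current block: 0 frames.
Within the current minute: 41 × 30 + 18 = 1248. Total = 953046 + 0 + 1248 = 954294.

954294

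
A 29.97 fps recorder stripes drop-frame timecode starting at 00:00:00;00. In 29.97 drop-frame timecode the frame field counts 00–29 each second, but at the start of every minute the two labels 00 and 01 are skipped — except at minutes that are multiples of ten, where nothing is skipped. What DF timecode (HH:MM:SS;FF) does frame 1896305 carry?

17:34:33;13

Ten DF minutes hold 17982 frames, so frame 1896305 lies in block 105 (frames 1888110–1906091) with 8195 frames into that block.
The block's first minute is 1800 frames and the rest 1798 each; 8195 frames reaches minute 4, so 105 × 18 + 4 × 2 = 1898 labels have been skipped so far.
Adding those back, label number 1896305 + 1898 = 1898203 at 30 labels/s is 63273 s + 13 f = 17 h 34 min 33 s frame 13, i.e. 17:34:33;13.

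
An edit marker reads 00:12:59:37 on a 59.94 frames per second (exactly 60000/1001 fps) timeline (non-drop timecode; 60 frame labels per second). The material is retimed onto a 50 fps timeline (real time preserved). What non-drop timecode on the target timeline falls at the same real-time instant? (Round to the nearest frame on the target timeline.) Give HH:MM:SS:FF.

00:13:00:20

Source frame index: (0×3600 + 12×60 + 59) × 60 + 37 = 46777.
Real time: 46777 / (60000/1001) = 46823777/60000 s.
Target frame: (46823777/60000) × (50) = 46823777/1200 ≈ 39019.814 → 39020.
At 50 labels/s: frame 39020 → 00:13:00:20.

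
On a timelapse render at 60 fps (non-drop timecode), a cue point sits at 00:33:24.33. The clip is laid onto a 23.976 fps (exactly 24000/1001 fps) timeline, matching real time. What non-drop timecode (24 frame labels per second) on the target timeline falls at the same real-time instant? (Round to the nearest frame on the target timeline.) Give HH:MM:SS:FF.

Source frame index: (0×3600 + 33×60 + 24) × 60 + 33 = 120273.
Real time: 120273 / (60) = 40091/20 s.
Target frame: (40091/20) × (24000/1001) = 48109200/1001 ≈ 48061.139 → 48061.
At 24 labels/s: frame 48061 → 00:33:22:13.

00:33:22:13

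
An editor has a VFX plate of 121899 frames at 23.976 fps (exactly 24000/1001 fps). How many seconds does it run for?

Running time = 121899 / (24000/1001) = 5084.204125 s.

5084.204125 seconds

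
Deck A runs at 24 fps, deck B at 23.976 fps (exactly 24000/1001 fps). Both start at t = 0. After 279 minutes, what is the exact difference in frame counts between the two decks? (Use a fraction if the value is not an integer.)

279 min = 16740 s.
A emits 24 × 16740 = 401760 frames; B emits 24000/1001 × 16740 = 401760000/1001.
Difference = 401760/1001 frames (≈ 401.3586); B is behind A.

401760/1001 frames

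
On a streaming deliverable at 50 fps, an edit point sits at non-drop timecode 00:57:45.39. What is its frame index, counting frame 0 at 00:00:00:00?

Total seconds to the label: (0 × 3600 + 57 × 60 + 45) = 3465.
Frame index = 3465 × 50 + 39 = 173289.

frame 173289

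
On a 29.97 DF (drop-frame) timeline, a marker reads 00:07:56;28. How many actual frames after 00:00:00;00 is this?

Complete 10-minute blocks: 0, each 17982 frames → 0.
Remaining 7 whole minutes in the current block: 1800 + 6 × 1798 = 12588 frames.
Within the current minute: 56 × 30 + 28 − 2 = 1706 (labels ;00/;01 skipped at this minute). Total = 0 + 12588 + 1706 = 14294.

14294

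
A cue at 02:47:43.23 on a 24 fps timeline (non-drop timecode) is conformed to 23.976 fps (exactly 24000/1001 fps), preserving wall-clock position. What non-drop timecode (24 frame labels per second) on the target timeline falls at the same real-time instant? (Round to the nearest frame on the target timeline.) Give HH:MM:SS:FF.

02:47:33:22

Source frame index: (2×3600 + 47×60 + 43) × 24 + 23 = 241535.
Real time: 241535 / (24) = 241535/24 s.
Target frame: (241535/24) × (24000/1001) = 34505000/143 ≈ 241293.706 → 241294.
At 24 labels/s: frame 241294 → 02:47:33:22.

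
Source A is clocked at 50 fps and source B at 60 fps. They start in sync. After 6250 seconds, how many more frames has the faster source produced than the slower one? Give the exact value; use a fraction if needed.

A emits 50 × 6250 = 312500 frames; B emits 60 × 6250 = 375000.
Difference = 62500 frames; B is ahead of A.

62500 frames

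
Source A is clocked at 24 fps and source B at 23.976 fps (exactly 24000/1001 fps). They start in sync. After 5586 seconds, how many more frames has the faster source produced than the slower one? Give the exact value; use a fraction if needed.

A emits 24 × 5586 = 134064 frames; B emits 24000/1001 × 5586 = 19152000/143.
Difference = 19152/143 frames (≈ 133.9301); B is behind A.

19152/143 frames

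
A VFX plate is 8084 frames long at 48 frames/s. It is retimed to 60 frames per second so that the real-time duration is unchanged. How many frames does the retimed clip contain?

Target frames = source frames × (target rate / source rate) = 8084 × (60)/(48) = 8084 × 5/4 = 10105.

10105 frames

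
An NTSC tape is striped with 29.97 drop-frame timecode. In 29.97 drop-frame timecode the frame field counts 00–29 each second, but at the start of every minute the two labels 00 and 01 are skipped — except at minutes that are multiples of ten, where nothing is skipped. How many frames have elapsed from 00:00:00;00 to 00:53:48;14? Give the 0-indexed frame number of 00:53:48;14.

Complete 10-minute blocks: 5, each 17982 frames → 89910.
Remaining 3 whole minutes in the current block: 1800 + 2 × 1798 = 5396 frames.
Within the current minute: 48 × 30 + 14 − 2 = 1452 (labels ;00/;01 skipped at this minute). Total = 89910 + 5396 + 1452 = 96758.

96758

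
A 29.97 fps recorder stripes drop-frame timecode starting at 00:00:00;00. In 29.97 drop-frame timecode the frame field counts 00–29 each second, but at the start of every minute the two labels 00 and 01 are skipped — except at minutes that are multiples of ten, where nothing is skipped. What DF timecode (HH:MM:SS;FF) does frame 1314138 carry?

Each 10-minute DF block holds 10 × 60 × 30 − 9 × 2 = 17982 frames. 1314138 ÷ 17982 → 73 full blocks, remainder 1452.
Within the partial block the first minute is 1800 frames and each further minute 1798, so 0 further minute boundaries passed. Total skipped labels = 18 × 73 + 2 × 0 = 1314.
Non-drop label index = 1314138 + 1314 = 1315452; at 30 labels/s that is 12:10:48:12, i.e. DF 12:10:48;12.

12:10:48;12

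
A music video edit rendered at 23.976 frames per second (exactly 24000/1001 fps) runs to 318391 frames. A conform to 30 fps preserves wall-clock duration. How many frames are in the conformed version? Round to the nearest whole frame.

398387 frames

Frames at target rate = 318391 × (30) / (24000/1001) = 318709391/800 ≈ 398386.739.
Nearest whole frame: 398387.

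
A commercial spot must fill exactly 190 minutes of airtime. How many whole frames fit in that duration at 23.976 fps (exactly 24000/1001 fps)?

273326 frames

190 min = 11400 s.
Frames = 11400 × 24000/1001 = 273600000/1001 ≈ 273326.6733.
Complete frames: 273326.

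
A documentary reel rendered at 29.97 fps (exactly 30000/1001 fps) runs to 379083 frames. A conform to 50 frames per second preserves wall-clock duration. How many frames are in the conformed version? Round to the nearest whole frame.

Frames at target rate = 379083 × (50) / (30000/1001) = 126487361/200 ≈ 632436.805.
Nearest whole frame: 632437.

632437 frames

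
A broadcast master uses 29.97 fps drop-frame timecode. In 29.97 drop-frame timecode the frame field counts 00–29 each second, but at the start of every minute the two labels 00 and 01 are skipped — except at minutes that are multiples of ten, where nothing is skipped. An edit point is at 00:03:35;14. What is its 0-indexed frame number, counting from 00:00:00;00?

Complete 10-minute blocks: 0, each 17982 frames → 0.
Remaining 3 whole minutes in the current block: 1800 + 2 × 1798 = 5396 frames.
Within the current minute: 35 × 30 + 14 − 2 = 1062 (labels ;00/;01 skipped at this minute). Total = 0 + 5396 + 1062 = 6458.

6458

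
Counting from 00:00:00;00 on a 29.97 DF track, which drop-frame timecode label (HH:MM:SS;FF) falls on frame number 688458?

Ten DF minutes hold 17982 frames, so frame 688458 lies in block 38 (frames 683316–701297) with 5142 frames into that block.
The block's first minute is 1800 frames and the rest 1798 each; 5142 frames reaches minute 2, so 38 × 18 + 2 × 2 = 688 labels have been skipped so far.
Adding those back, label number 688458 + 688 = 689146 at 30 labels/s is 22971 s + 16 f = 6 h 22 min 51 s frame 16, i.e. 06:22:51;16.

06:22:51;16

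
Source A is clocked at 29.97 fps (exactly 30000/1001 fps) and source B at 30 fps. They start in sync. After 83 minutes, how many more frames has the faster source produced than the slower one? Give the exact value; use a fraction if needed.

149400/1001 frames

83 min = 4980 s.
A emits 30000/1001 × 4980 = 149400000/1001 frames; B emits 30 × 4980 = 149400.
Difference = 149400/1001 frames (≈ 149.2507); B is ahead of A.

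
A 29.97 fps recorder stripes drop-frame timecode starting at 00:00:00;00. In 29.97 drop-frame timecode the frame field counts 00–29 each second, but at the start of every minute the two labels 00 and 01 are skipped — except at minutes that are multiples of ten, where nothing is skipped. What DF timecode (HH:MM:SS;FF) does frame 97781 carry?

00:54:22;19

Ten DF minutes hold 17982 frames, so frame 97781 lies in block 5 (frames 89910–107891) with 7871 frames into that block.
The block's first minute is 1800 frames and the rest 1798 each; 7871 frames reaches minute 4, so 5 × 18 + 4 × 2 = 98 labels have been skipped so far.
Adding those back, label number 97781 + 98 = 97879 at 30 labels/s is 3262 s + 19 f = 0 h 54 min 22 s frame 19, i.e. 00:54:22;19.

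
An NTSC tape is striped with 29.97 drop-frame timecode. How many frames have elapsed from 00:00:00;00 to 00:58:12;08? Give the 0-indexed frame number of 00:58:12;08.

104662

As if non-drop at 30 labels/s: (0 × 3600 + 58 × 60 + 12) × 30 + 8 = 104768.
Minute boundaries passed: 58; those not divisible by 10: 58 − 5 = 53; dropped labels = 2 × 53 = 106.
Actual frame index = 104768 − 106 = 104662.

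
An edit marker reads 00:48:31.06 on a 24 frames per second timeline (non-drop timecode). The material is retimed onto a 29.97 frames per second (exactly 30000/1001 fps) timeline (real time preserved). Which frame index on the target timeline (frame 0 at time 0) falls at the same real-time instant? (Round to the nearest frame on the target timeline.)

Source frame index: (0×3600 + 48×60 + 31) × 24 + 6 = 69870.
Real time: 69870 / (24) = 11645/4 s.
Target frame: (11645/4) × (30000/1001) = 87337500/1001 ≈ 87250.250 → 87250.

frame 87250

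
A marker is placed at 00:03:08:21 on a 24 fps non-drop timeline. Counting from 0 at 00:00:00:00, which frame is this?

frame 4533

Total seconds to the label: (0 × 3600 + 3 × 60 + 8) = 188.
Frame index = 188 × 24 + 21 = 4533.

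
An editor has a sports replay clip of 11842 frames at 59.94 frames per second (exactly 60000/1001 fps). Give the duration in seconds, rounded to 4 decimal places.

197.5640 seconds

Running time = 11842 × 1001/60000 = 5926921/30000 s ≈ 197.5640 s.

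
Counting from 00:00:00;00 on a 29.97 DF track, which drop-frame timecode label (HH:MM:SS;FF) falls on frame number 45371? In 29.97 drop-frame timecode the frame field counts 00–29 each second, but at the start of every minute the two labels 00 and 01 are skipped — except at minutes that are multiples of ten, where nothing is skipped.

00:25:13;27

Ten DF minutes hold 17982 frames, so frame 45371 lies in block 2 (frames 35964–53945) with 9407 frames into that block.
The block's first minute is 1800 frames and the rest 1798 each; 9407 frames reaches minute 5, so 2 × 18 + 5 × 2 = 46 labels have been skipped so far.
Adding those back, label number 45371 + 46 = 45417 at 30 labels/s is 1513 s + 27 f = 0 h 25 min 13 s frame 27, i.e. 00:25:13;27.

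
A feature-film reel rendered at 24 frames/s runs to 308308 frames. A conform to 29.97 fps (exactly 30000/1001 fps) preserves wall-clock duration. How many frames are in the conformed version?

Target frames = source frames × (target rate / source rate) = 308308 × (30000/1001)/(24) = 308308 × 1250/1001 = 385000.

385000 frames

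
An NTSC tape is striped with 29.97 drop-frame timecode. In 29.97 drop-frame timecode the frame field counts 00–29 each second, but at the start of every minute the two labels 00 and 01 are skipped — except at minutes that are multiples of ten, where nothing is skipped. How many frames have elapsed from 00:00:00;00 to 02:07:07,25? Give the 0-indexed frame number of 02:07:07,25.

228605

Complete 10-minute blocks: 12, each 17982 frames → 215784.
Remaining 7 whole minutes in the current block: 1800 + 6 × 1798 = 12588 frames.
Within the current minute: 7 × 30 + 25 − 2 = 233 (labels ;00/;01 skipped at this minute). Total = 215784 + 12588 + 233 = 228605.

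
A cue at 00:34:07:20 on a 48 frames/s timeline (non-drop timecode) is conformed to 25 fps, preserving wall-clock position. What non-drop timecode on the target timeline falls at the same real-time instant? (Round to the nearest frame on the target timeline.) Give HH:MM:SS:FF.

Source frame index: (0×3600 + 34×60 + 7) × 48 + 20 = 98276.
Real time: 98276 / (48) = 24569/12 s.
Target frame: (24569/12) × (25) = 614225/12 ≈ 51185.417 → 51185.
At 25 labels/s: frame 51185 → 00:34:07:10.

00:34:07:10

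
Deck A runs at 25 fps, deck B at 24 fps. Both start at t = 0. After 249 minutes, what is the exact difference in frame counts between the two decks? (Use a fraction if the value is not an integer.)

14940 frames

249 min = 14940 s.
A emits 25 × 14940 = 373500 frames; B emits 24 × 14940 = 358560.
Difference = 14940 frames; B is behind A.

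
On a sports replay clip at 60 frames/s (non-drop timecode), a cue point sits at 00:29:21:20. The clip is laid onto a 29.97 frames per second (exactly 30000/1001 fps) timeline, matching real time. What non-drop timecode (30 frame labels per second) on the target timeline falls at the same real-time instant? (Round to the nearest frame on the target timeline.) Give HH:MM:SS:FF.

00:29:19:17

Source frame index: (0×3600 + 29×60 + 21) × 60 + 20 = 105680.
Real time: 105680 / (60) = 5284/3 s.
Target frame: (5284/3) × (30000/1001) = 52840000/1001 ≈ 52787.213 → 52787.
At 30 labels/s: frame 52787 → 00:29:19:17.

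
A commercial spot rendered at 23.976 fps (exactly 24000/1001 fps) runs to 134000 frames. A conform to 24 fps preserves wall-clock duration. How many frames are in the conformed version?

Target frames = source frames × (target rate / source rate) = 134000 × (24)/(24000/1001) = 134000 × 1001/1000 = 134134.

134134 frames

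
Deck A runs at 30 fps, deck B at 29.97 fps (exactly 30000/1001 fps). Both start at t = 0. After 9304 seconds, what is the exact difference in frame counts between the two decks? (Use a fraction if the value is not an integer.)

A emits 30 × 9304 = 279120 frames; B emits 30000/1001 × 9304 = 279120000/1001.
Difference = 279120/1001 frames (≈ 278.8412); B is behind A.

279120/1001 frames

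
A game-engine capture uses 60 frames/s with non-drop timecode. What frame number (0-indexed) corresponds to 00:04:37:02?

frame 16622

Total seconds to the label: (0 × 3600 + 4 × 60 + 37) = 277.
Frame index = 277 × 60 + 2 = 16622.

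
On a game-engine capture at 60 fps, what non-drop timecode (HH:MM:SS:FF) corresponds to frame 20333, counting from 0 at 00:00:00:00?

20333 ÷ 60 = 338 full seconds, remainder 53 frames.
338 s = 0 h 5 min 38 s.
Timecode: 00:05:38:53.

00:05:38:53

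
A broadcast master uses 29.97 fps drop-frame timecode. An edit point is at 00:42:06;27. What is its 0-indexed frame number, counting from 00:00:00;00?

75731

As if non-drop at 30 labels/s: (0 × 3600 + 42 × 60 + 6) × 30 + 27 = 75807.
Minute boundaries passed: 42; those not divisible by 10: 42 − 4 = 38; dropped labels = 2 × 38 = 76.
Actual frame index = 75807 − 76 = 75731.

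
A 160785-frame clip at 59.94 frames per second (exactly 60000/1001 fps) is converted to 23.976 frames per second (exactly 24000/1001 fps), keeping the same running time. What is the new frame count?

64314 frames

Target frames = source frames × (target rate / source rate) = 160785 × (24000/1001)/(60000/1001) = 160785 × 2/5 = 64314.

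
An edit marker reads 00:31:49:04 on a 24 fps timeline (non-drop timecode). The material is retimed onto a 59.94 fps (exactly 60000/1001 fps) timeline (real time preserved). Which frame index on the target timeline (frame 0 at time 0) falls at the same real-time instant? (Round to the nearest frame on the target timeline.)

frame 114436

Source frame index: (0×3600 + 31×60 + 49) × 24 + 4 = 45820.
Real time: 45820 / (24) = 11455/6 s.
Target frame: (11455/6) × (60000/1001) = 114550000/1001 ≈ 114435.564 → 114436.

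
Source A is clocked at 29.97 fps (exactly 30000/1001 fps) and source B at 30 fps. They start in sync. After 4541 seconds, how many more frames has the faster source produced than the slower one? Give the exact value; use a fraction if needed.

A emits 30000/1001 × 4541 = 136230000/1001 frames; B emits 30 × 4541 = 136230.
Difference = 136230/1001 frames (≈ 136.0939); B is ahead of A.

136230/1001 frames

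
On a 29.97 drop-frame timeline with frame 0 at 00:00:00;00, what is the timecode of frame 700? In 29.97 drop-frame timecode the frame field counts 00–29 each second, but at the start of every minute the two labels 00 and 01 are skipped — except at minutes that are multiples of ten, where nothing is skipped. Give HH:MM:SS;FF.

Each 10-minute DF block holds 10 × 60 × 30 − 9 × 2 = 17982 frames. 700 ÷ 17982 → 0 full blocks, remainder 700.
Within the partial block the first minute is 1800 frames and each further minute 1798, so 0 further minute boundaries passed. Total skipped labels = 18 × 0 + 2 × 0 = 0.
Non-drop label index = 700 + 0 = 700; at 30 labels/s that is 00:00:23:10, i.e. DF 00:00:23;10.

00:00:23;10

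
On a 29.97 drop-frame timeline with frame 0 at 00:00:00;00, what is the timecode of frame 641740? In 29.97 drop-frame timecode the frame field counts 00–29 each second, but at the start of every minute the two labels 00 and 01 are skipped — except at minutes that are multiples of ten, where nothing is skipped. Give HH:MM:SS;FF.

05:56:52;22

Ten DF minutes hold 17982 frames, so frame 641740 lies in block 35 (frames 629370–647351) with 12370 frames into that block.
The block's first minute is 1800 frames and the rest 1798 each; 12370 frames reaches minute 6, so 35 × 18 + 6 × 2 = 642 labels have been skipped so far.
Adding those back, label number 641740 + 642 = 642382 at 30 labels/s is 21412 s + 22 f = 5 h 56 min 52 s frame 22, i.e. 05:56:52;22.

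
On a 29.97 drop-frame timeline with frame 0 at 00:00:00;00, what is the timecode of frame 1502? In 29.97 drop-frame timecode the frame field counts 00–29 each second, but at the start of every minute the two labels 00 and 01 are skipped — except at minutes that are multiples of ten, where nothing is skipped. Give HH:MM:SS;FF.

Ten DF minutes hold 17982 frames, so frame 1502 lies in block 0 (frames 0–17981) with 1502 frames into that block.
The block's first minute is 1800 frames and the rest 1798 each; 1502 frames reaches minute 0, so 0 × 18 + 0 × 2 = 0 labels have been skipped so far.
Adding those back, label number 1502 + 0 = 1502 at 30 labels/s is 50 s + 2 f = 0 h 0 min 50 s frame 2, i.e. 00:00:50;02.

00:00:50;02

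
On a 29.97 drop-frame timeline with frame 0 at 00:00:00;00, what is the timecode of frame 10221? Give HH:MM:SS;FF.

00:05:41;01

Each 10-minute DF block holds 10 × 60 × 30 − 9 × 2 = 17982 frames. 10221 ÷ 17982 → 0 full blocks, remainder 10221.
Within the partial block the first minute is 1800 frames and each further minute 1798, so 5 further minute boundaries passed. Total skipped labels = 18 × 0 + 2 × 5 = 10.
Non-drop label index = 10221 + 10 = 10231; at 30 labels/s that is 00:05:41:01, i.e. DF 00:05:41;01.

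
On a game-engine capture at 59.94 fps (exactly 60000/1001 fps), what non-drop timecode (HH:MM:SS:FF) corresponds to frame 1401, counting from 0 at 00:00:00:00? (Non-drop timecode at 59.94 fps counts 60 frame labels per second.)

1401 ÷ 60 = 23 full seconds, remainder 21 frames.
23 s = 0 h 0 min 23 s.
Timecode: 00:00:23:21.

00:00:23:21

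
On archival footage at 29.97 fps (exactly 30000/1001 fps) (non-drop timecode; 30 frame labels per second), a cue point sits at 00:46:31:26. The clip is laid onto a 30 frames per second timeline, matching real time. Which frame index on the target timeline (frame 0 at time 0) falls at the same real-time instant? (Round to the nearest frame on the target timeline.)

frame 83840

Source frame index: (0×3600 + 46×60 + 31) × 30 + 26 = 83756.
Real time: 83756 / (30000/1001) = 20959939/7500 s.
Target frame: (20959939/7500) × (30) = 20959939/250 ≈ 83839.756 → 83840.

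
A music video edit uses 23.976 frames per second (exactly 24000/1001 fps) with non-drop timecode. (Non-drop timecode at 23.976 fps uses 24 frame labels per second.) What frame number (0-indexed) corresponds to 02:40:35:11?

231251

Total seconds to the label: (2 × 3600 + 40 × 60 + 35) = 9635.
Frame index = 9635 × 24 + 11 = 231251.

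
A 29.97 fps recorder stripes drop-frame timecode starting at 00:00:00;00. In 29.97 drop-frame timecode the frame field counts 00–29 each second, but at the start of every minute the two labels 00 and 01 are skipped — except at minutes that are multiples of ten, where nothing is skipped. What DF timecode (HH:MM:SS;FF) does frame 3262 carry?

00:01:48;24

Ten DF minutes hold 17982 frames, so frame 3262 lies in block 0 (frames 0–17981) with 3262 frames into that block.
The block's first minute is 1800 frames and the rest 1798 each; 3262 frames reaches minute 1, so 0 × 18 + 1 × 2 = 2 labels have been skipped so far.
Adding those back, label number 3262 + 2 = 3264 at 30 labels/s is 108 s + 24 f = 0 h 1 min 48 s frame 24, i.e. 00:01:48;24.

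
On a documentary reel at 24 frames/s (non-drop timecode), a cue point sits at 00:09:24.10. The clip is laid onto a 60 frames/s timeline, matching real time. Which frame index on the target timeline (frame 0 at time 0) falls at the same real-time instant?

frame 33865

Source frame index: (0×3600 + 9×60 + 24) × 24 + 10 = 13546.
Real time: 13546 / (24) = 6773/12 s.
Target frame: (6773/12) × (60) = 33865.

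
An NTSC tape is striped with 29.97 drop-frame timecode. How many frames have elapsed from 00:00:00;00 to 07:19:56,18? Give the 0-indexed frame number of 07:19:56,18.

Complete 10-minute blocks: 43, each 17982 frames → 773226.
Remaining 9 whole minutes in the current block: 1800 + 8 × 1798 = 16184 frames.
Within the current minute: 56 × 30 + 18 − 2 = 1696 (labels ;00/;01 skipped at this minute). Total = 773226 + 16184 + 1696 = 791106.

791106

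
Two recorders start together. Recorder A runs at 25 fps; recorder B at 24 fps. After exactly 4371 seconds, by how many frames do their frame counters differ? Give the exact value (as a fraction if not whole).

A emits 25 × 4371 = 109275 frames; B emits 24 × 4371 = 104904.
Difference = 4371 frames; B is behind A.

4371 frames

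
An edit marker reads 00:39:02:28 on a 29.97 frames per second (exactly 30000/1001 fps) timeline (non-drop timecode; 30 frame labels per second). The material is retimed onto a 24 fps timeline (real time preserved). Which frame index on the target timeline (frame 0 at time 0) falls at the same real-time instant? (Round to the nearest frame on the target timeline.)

Source frame index: (0×3600 + 39×60 + 2) × 30 + 28 = 70288.
Real time: 70288 / (30000/1001) = 4397393/1875 s.
Target frame: (4397393/1875) × (24) = 35179144/625 ≈ 56286.630 → 56287.

frame 56287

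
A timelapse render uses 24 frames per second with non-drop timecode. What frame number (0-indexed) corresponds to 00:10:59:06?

frame 15822

Total seconds to the label: (0 × 3600 + 10 × 60 + 59) = 659.
Frame index = 659 × 24 + 6 = 15822.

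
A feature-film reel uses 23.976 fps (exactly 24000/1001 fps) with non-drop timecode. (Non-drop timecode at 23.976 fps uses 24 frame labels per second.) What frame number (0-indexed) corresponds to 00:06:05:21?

frame 8781

Total seconds to the label: (0 × 3600 + 6 × 60 + 5) = 365.
Frame index = 365 × 24 + 21 = 8781.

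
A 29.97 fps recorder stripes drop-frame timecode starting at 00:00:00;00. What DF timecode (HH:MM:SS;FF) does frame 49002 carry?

00:27:15;02

Ten DF minutes hold 17982 frames, so frame 49002 lies in block 2 (frames 35964–53945) with 13038 frames into that block.
The block's first minute is 1800 frames and the rest 1798 each; 13038 frames reaches minute 7, so 2 × 18 + 7 × 2 = 50 labels have been skipped so far.
Adding those back, label number 49002 + 50 = 49052 at 30 labels/s is 1635 s + 2 f = 0 h 27 min 15 s frame 2, i.e. 00:27:15;02.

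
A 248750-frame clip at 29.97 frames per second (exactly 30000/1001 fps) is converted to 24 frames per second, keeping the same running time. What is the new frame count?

Target frames = source frames × (target rate / source rate) = 248750 × (24)/(30000/1001) = 248750 × 1001/1250 = 199199.

199199 frames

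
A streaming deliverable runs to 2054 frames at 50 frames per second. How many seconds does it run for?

41.08 seconds

Running time = 2054 / (50) = 41.08 s.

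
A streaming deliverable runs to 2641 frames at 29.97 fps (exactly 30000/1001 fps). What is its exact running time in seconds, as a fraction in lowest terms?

Running time = 2641 ÷ (30000/1001) = 2641 × 1001/30000 = 2643641/30000 s.

2643641/30000 seconds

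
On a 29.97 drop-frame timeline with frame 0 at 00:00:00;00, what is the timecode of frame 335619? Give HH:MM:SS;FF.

Each 10-minute DF block holds 10 × 60 × 30 − 9 × 2 = 17982 frames. 335619 ÷ 17982 → 18 full blocks, remainder 11943.
Within the partial block the first minute is 1800 frames and each further minute 1798, so 6 further minute boundaries passed. Total skipped labels = 18 × 18 + 2 × 6 = 336.
Non-drop label index = 335619 + 336 = 335955; at 30 labels/s that is 03:06:38:15, i.e. DF 03:06:38;15.

03:06:38;15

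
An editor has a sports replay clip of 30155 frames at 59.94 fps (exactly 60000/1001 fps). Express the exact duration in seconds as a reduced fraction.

Running time = 30155 ÷ (60000/1001) = 30155 × 1001/60000 = 6037031/12000 s.

6037031/12000 seconds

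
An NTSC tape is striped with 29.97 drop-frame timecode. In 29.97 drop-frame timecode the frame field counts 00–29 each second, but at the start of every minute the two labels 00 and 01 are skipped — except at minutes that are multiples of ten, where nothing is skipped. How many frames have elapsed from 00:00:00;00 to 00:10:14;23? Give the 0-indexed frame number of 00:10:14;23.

18425

Complete 10-minute blocks: 1, each 17982 frames → 17982.
Remaining 0 whole minutes in the current block: 0 frames.
Within the current minute: 14 × 30 + 23 = 443. Total = 17982 + 0 + 443 = 18425.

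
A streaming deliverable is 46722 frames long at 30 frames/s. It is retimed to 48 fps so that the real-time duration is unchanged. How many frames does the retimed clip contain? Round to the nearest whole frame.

74755 frames

Frames at target rate = 46722 × (48) / (30) = 373776/5 ≈ 74755.200.
Nearest whole frame: 74755.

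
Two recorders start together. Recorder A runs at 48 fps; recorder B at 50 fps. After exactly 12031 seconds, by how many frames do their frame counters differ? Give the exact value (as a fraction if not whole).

24062 frames

A emits 48 × 12031 = 577488 frames; B emits 50 × 12031 = 601550.
Difference = 24062 frames; B is ahead of A.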